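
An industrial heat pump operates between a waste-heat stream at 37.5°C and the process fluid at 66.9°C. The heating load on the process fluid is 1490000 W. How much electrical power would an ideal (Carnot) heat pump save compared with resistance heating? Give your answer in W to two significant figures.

In absolute terms T_C = 310.65 K and T_H = 340.05 K, so ΔT = 29.40 K.
COP_Carnot = T_H/ΔT = 340.05/29.40 = 11.57.
Resistance heating needs Ẇ_res = Q̇_H = 1490000 W; the reversible heat pump needs only Ẇ_hp = Q̇_H/COP = 128800 W.
Saving = 1490000 − 128800 = 1361000 W.

1400000 W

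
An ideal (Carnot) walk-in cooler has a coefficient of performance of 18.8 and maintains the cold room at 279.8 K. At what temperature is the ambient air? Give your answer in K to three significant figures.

COP_R = T_C/(T_H − T_C) gives T_H − T_C = T_C/COP.
With T_C = 279.80 K, T_H = 279.80 × (1 + 1/18.8) = 294.68 K.

295 K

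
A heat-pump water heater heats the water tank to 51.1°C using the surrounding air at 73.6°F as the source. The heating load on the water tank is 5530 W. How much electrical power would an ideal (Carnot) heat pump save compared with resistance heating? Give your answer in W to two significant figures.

5100 W

In absolute terms T_C = 296.26 K and T_H = 324.25 K, so ΔT = 27.99 K.
COP_Carnot = T_H/ΔT = 324.25/27.99 = 11.58.
Resistance heating needs Ẇ_res = Q̇_H = 5530 W; the reversible heat pump needs only Ẇ_hp = Q̇_H/COP = 477.3 W.
Saving = 5530 − 477.3 = 5053 W.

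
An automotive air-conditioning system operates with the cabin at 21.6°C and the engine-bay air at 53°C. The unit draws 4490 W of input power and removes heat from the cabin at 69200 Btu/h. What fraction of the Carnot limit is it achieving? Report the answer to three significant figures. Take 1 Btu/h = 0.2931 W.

Converting, Q̇_C = 69200 Btu/h = 20280 W, so COP_actual = Q̇_C/Ẇ = 20280/4490 = 4.517.
In absolute terms T_C = 294.75 K and T_H = 326.15 K, so ΔT = 31.40 K.
COP_Carnot = T_C/ΔT = 294.75/31.40 = 9.387.
η_II = COP_actual/COP_Carnot = 4.517/9.387 = 0.4812.

0.481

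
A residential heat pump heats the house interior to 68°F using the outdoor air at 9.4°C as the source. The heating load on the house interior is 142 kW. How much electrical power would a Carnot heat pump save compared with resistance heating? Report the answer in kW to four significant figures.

In absolute terms T_C = 282.55 K and T_H = 293.15 K, so ΔT = 10.60 K.
COP_Carnot = T_H/ΔT = 293.15/10.60 = 27.66.
Resistance heating needs Ẇ_res = Q̇_H = 142.0 kW; the reversible heat pump needs only Ẇ_hp = Q̇_H/COP = 5.135 kW.
Saving = 142.0 − 5.135 = 136.9 kW.

136.9 kW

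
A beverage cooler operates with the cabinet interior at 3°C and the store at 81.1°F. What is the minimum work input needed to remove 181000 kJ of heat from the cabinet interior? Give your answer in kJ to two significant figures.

In absolute terms T_C = 276.15 K and T_H = 300.43 K, so ΔT = 24.28 K.
The reversible limit is COP_R = T_C/ΔT = 11.37, so W_min = Q_C/COP = Q_C·ΔT/T_C.
W_min = 181000 × 24.28/276.15 = 15910 kJ.

16000 kJ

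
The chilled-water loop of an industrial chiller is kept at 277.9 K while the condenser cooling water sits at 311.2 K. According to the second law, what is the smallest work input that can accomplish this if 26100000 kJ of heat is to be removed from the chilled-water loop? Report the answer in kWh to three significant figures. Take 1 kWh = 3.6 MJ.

869 kWh

The reservoir spacing is ΔT = 311.2 − 277.9 = 33.30 K.
The reversible limit is COP_R = T_C/ΔT = 8.345, so W_min = Q_C/COP = Q_C·ΔT/T_C.
W_min = 26100000 × 33.30/277.90 = 3127000 kJ = 868.7 kWh.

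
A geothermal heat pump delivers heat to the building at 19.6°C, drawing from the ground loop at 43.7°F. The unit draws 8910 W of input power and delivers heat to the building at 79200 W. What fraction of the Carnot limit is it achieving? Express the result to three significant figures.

0.398

COP_actual = Q̇_H/Ẇ = 79200/8910 = 8.889.
In absolute terms T_C = 279.65 K and T_H = 292.75 K, so ΔT = 13.10 K.
COP_Carnot = T_H/ΔT = 292.75/13.10 = 22.35.
η_II = COP_actual/COP_Carnot = 8.889/22.35 = 0.3978.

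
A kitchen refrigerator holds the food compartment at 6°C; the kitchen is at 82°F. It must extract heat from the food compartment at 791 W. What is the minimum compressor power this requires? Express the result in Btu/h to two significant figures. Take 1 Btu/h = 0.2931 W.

210 Btu/h

In absolute terms T_C = 279.15 K and T_H = 300.93 K, so ΔT = 21.78 K.
COP_Carnot = T_C/ΔT = 279.15/21.78 = 12.82.
Ẇ_min = Q̇/COP_Carnot = 791.0/12.82 = 61.71 W = 210.5 Btu/h.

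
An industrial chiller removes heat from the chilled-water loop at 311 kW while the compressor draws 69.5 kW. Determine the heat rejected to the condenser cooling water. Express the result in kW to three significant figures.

For a cyclic device the first law requires Q̇_H = Q̇_C + Ẇ.
Q̇_H = Q̇_C + Ẇ = 380.5 kW.

381 kW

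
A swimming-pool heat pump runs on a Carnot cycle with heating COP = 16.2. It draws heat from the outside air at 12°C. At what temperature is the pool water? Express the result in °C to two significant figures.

COP_HP = T_H/(T_H − T_C) rearranges to T_H = COP·T_C/(COP − 1).
With T_C = 285.15 K, T_H = 16.2 × 285.15/15.20 = 303.91 K.
Converting, 303.91 K = 30.76°C.

31 °C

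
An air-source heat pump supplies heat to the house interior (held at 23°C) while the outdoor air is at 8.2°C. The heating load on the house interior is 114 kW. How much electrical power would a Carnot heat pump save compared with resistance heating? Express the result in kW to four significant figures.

108.3 kW

In absolute terms T_C = 281.35 K and T_H = 296.15 K, so ΔT = 14.80 K.
COP_Carnot = T_H/ΔT = 296.15/14.80 = 20.01.
Resistance heating needs Ẇ_res = Q̇_H = 114.0 kW; the reversible heat pump needs only Ẇ_hp = Q̇_H/COP = 5.697 kW.
Saving = 114.0 − 5.697 = 108.3 kW.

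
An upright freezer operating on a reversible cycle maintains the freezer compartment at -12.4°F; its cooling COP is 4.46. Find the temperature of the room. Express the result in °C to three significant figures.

COP_R = T_C/(T_H − T_C) gives T_H − T_C = T_C/COP.
With T_C = 248.48 K, T_H = 248.48 × (1 + 1/4.46) = 304.20 K.
Converting, 304.20 K = 31.05°C.

31.0 °C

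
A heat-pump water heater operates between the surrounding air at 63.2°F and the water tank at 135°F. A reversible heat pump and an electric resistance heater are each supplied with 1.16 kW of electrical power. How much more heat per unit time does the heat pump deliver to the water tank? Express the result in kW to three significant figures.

8.45 kW

In absolute terms T_C = 290.48 K and T_H = 330.37 K, so ΔT = 39.89 K.
COP_Carnot = T_H/ΔT = 330.37/39.89 = 8.282.
The heat pump delivers Q̇_H = COP × Ẇ = 9.607 kW; the resistance heater delivers Ẇ = 1.160 kW.
Extra = (COP − 1)·Ẇ = 8.447 kW.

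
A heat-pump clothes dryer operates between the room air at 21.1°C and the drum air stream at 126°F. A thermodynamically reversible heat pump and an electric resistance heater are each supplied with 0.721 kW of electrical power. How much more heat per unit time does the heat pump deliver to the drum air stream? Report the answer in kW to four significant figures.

6.817 kW

In absolute terms T_C = 294.25 K and T_H = 325.37 K, so ΔT = 31.12 K.
COP_Carnot = T_H/ΔT = 325.37/31.12 = 10.45.
The heat pump delivers Q̇_H = COP × Ẇ = 7.538 kW; the resistance heater delivers Ẇ = 0.7210 kW.
Extra = (COP − 1)·Ẇ = 6.817 kW.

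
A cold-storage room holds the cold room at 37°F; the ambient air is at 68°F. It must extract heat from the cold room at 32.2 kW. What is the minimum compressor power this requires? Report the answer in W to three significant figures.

2010 W

In absolute terms T_C = 275.93 K and T_H = 293.15 K, so ΔT = 17.22 K.
COP_Carnot = T_C/ΔT = 275.93/17.22 = 16.02.
Ẇ_min = Q̇/COP_Carnot = 32.20/16.02 = 2.010 kW = 2010 W.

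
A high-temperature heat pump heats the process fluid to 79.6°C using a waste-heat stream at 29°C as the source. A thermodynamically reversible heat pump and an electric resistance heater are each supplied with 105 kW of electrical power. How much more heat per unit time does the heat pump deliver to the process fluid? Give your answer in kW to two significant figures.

630 kW

In absolute terms T_C = 302.15 K and T_H = 352.75 K, so ΔT = 50.60 K.
COP_Carnot = T_H/ΔT = 352.75/50.60 = 6.971.
The heat pump delivers Q̇_H = COP × Ẇ = 732.0 kW; the resistance heater delivers Ẇ = 105.0 kW.
Extra = (COP − 1)·Ẇ = 627.0 kW.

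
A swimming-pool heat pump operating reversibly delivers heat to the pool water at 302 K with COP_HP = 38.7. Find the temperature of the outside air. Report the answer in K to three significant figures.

294 K

COP_HP = T_H/(T_H − T_C) gives T_H − T_C = T_H/COP.
With T_H = 302.00 K, T_C = 302.00 × (1 − 1/38.7) = 294.20 K.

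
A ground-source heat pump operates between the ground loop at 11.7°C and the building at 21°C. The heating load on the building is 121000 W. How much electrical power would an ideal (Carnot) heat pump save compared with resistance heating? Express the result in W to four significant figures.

117200 W

In absolute terms T_C = 284.85 K and T_H = 294.15 K, so ΔT = 9.300 K.
COP_Carnot = T_H/ΔT = 294.15/9.300 = 31.63.
Resistance heating needs Ẇ_res = Q̇_H = 121000 W; the reversible heat pump needs only Ẇ_hp = Q̇_H/COP = 3826 W.
Saving = 121000 − 3826 = 117200 W.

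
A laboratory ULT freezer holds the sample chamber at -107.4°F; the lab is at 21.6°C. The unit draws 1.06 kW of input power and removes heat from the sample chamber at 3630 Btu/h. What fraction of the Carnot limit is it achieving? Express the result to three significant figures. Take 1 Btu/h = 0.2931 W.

0.508

Converting, Q̇_C = 3630 Btu/h = 1.064 kW, so COP_actual = Q̇_C/Ẇ = 1.064/1.060 = 1.004.
In absolute terms T_C = 195.71 K and T_H = 294.75 K, so ΔT = 99.04 K.
COP_Carnot = T_C/ΔT = 195.71/99.04 = 1.976.
η_II = COP_actual/COP_Carnot = 1.004/1.976 = 0.5080.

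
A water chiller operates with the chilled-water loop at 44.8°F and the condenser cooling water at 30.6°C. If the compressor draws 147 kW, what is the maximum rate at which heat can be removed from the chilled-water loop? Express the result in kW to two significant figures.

1800 kW

In absolute terms T_C = 280.26 K and T_H = 303.75 K, so ΔT = 23.49 K.
COP_Carnot = T_C/ΔT = 280.26/23.49 = 11.93.
Q̇_max = COP_Carnot × Ẇ = 11.93 × 147.0 kW = 1754 kW.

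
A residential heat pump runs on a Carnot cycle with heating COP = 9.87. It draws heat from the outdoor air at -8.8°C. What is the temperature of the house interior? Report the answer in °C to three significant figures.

21.0 °C

COP_HP = T_H/(T_H − T_C) rearranges to T_H = COP·T_C/(COP − 1).
With T_C = 264.35 K, T_H = 9.87 × 264.35/8.870 = 294.15 K.
Converting, 294.15 K = 21.00°C.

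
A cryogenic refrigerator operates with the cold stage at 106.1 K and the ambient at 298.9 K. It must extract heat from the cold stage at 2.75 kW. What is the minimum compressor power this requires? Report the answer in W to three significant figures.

The reservoir spacing is ΔT = 298.9 − 106.1 = 192.8 K.
COP_Carnot = T_C/ΔT = 106.10/192.8 = 0.5503.
Ẇ_min = Q̇/COP_Carnot = 2.750/0.5503 = 4.997 kW = 4997 W.

5000 W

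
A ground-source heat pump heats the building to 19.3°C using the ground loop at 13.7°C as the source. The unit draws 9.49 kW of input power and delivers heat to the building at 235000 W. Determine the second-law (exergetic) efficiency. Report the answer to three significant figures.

0.474

Converting, Q̇_H = 235000 W = 235.0 kW, so COP_actual = Q̇_H/Ẇ = 235.0/9.490 = 24.76.
In absolute terms T_C = 286.85 K and T_H = 292.45 K, so ΔT = 5.600 K.
COP_Carnot = T_H/ΔT = 292.45/5.600 = 52.22.
η_II = COP_actual/COP_Carnot = 24.76/52.22 = 0.4742.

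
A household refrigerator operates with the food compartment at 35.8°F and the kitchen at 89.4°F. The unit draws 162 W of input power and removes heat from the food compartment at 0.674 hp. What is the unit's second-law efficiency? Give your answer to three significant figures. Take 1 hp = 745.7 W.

0.336

Converting, Q̇_C = 0.6740 hp = 502.6 W, so COP_actual = Q̇_C/Ẇ = 502.6/162.0 = 3.102.
In absolute terms T_C = 275.26 K and T_H = 305.04 K, so ΔT = 29.78 K.
COP_Carnot = T_C/ΔT = 275.26/29.78 = 9.244.
η_II = COP_actual/COP_Carnot = 3.102/9.244 = 0.3356.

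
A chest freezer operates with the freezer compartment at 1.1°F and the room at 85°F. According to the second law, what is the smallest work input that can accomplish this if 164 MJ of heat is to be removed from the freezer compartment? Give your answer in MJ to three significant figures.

In absolute terms T_C = 255.98 K and T_H = 302.59 K, so ΔT = 46.61 K.
The reversible limit is COP_R = T_C/ΔT = 5.492, so W_min = Q_C/COP = Q_C·ΔT/T_C.
W_min = 164.0 × 46.61/255.98 = 29.86 MJ.

29.9 MJ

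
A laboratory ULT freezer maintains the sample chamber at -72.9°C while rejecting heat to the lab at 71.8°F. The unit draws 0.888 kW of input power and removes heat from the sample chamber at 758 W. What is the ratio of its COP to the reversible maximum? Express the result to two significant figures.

Converting, Q̇_C = 758.0 W = 0.7580 kW, so COP_actual = Q̇_C/Ẇ = 0.7580/0.8880 = 0.8536.
In absolute terms T_C = 200.25 K and T_H = 295.26 K, so ΔT = 95.01 K.
COP_Carnot = T_C/ΔT = 200.25/95.01 = 2.108.
η_II = COP_actual/COP_Carnot = 0.8536/2.108 = 0.4050.

0.41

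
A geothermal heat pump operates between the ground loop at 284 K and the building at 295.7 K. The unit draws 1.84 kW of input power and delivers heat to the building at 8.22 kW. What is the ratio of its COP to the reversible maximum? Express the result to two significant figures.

0.18

COP_actual = Q̇_H/Ẇ = 8.220/1.840 = 4.467.
The reservoir spacing is ΔT = 295.7 − 284 = 11.70 K.
COP_Carnot = T_H/ΔT = 295.70/11.70 = 25.27.
η_II = COP_actual/COP_Carnot = 4.467/25.27 = 0.1768.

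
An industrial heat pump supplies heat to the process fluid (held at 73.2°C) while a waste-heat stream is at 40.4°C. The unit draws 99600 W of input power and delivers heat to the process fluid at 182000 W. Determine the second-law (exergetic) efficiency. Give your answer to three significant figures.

COP_actual = Q̇_H/Ẇ = 182000/99600 = 1.827.
In absolute terms T_C = 313.55 K and T_H = 346.35 K, so ΔT = 32.80 K.
COP_Carnot = T_H/ΔT = 346.35/32.80 = 10.56.
η_II = COP_actual/COP_Carnot = 1.827/10.56 = 0.1730.

0.173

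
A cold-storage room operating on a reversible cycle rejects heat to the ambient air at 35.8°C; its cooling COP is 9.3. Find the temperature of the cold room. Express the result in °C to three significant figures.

5.80 °C

For a Carnot refrigerator COP_R = T_C/(T_H − T_C), so T_C = COP·T_H/(1 + COP).
With T_H = 308.95 K, T_C = 9.3 × 308.95/10.30 = 278.95 K.
Converting, 278.95 K = 5.80°C.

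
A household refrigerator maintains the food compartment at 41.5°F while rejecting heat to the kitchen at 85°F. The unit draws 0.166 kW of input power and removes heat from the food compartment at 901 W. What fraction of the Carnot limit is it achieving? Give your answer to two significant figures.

Converting, Q̇_C = 901.0 W = 0.9010 kW, so COP_actual = Q̇_C/Ẇ = 0.9010/0.1660 = 5.428.
In absolute terms T_C = 278.43 K and T_H = 302.59 K, so ΔT = 24.17 K.
COP_Carnot = T_C/ΔT = 278.43/24.17 = 11.52.
η_II = COP_actual/COP_Carnot = 5.428/11.52 = 0.4711.

0.47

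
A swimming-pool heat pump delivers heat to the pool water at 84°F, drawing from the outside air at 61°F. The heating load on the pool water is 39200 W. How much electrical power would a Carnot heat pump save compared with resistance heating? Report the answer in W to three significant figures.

37500 W

In absolute terms T_C = 289.26 K and T_H = 302.04 K, so ΔT = 12.78 K.
COP_Carnot = T_H/ΔT = 302.04/12.78 = 23.64.
Resistance heating needs Ẇ_res = Q̇_H = 39200 W; the reversible heat pump needs only Ẇ_hp = Q̇_H/COP = 1658 W.
Saving = 39200 − 1658 = 37540 W.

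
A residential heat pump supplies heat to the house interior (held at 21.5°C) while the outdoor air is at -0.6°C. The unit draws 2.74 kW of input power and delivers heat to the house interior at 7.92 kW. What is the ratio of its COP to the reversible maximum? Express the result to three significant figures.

0.217

COP_actual = Q̇_H/Ẇ = 7.920/2.740 = 2.891.
In absolute terms T_C = 272.55 K and T_H = 294.65 K, so ΔT = 22.10 K.
COP_Carnot = T_H/ΔT = 294.65/22.10 = 13.33.
η_II = COP_actual/COP_Carnot = 2.891/13.33 = 0.2168.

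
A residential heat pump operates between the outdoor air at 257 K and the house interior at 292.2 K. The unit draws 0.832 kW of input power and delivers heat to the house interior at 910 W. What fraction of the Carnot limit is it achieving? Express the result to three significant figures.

Converting, Q̇_H = 910.0 W = 0.9100 kW, so COP_actual = Q̇_H/Ẇ = 0.9100/0.8320 = 1.094.
The reservoir spacing is ΔT = 292.2 − 257 = 35.20 K.
COP_Carnot = T_H/ΔT = 292.20/35.20 = 8.301.
η_II = COP_actual/COP_Carnot = 1.094/8.301 = 0.1318.

0.132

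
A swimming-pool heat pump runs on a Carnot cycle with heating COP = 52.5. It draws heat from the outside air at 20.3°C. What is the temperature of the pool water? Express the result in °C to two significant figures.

26 °C

COP_HP = T_H/(T_H − T_C) rearranges to T_H = COP·T_C/(COP − 1).
With T_C = 293.45 K, T_H = 52.5 × 293.45/51.50 = 299.15 K.
Converting, 299.15 K = 26.00°C.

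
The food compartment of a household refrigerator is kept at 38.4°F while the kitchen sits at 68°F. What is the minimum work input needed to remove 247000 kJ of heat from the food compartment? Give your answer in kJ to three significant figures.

14700 kJ

In absolute terms T_C = 276.71 K and T_H = 293.15 K, so ΔT = 16.44 K.
The reversible limit is COP_R = T_C/ΔT = 16.83, so W_min = Q_C/COP = Q_C·ΔT/T_C.
W_min = 247000 × 16.44/276.71 = 14680 kJ.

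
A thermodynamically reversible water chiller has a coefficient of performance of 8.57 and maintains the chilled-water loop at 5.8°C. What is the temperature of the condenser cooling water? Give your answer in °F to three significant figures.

COP_R = T_C/(T_H − T_C) gives T_H − T_C = T_C/COP.
With T_C = 278.95 K, T_H = 278.95 × (1 + 1/8.57) = 311.50 K.
Converting, 311.50 K = 101.03°F.

101 °F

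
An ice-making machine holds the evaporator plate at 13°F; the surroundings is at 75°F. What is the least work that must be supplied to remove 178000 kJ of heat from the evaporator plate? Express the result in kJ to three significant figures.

23300 kJ

In absolute terms T_C = 262.59 K and T_H = 297.04 K, so ΔT = 34.44 K.
The reversible limit is COP_R = T_C/ΔT = 7.624, so W_min = Q_C/COP = Q_C·ΔT/T_C.
W_min = 178000 × 34.44/262.59 = 23350 kJ.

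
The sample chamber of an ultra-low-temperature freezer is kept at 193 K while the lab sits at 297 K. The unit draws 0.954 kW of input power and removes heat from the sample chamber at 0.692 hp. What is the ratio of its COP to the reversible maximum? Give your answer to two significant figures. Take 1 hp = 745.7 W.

0.29

Converting, Q̇_C = 0.6920 hp = 0.5160 kW, so COP_actual = Q̇_C/Ẇ = 0.5160/0.9540 = 0.5409.
The reservoir spacing is ΔT = 297 − 193 = 104.0 K.
COP_Carnot = T_C/ΔT = 193.00/104.0 = 1.856.
η_II = COP_actual/COP_Carnot = 0.5409/1.856 = 0.2915.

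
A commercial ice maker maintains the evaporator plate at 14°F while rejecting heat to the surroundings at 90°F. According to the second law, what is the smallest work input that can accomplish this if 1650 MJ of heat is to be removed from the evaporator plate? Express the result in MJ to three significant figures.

In absolute terms T_C = 263.15 K and T_H = 305.37 K, so ΔT = 42.22 K.
The reversible limit is COP_R = T_C/ΔT = 6.233, so W_min = Q_C/COP = Q_C·ΔT/T_C.
W_min = 1650 × 42.22/263.15 = 264.7 MJ.

265 MJ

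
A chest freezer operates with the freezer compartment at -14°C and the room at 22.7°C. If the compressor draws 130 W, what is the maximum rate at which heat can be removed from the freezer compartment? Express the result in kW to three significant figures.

0.918 kW

In absolute terms T_C = 259.15 K and T_H = 295.85 K, so ΔT = 36.70 K.
COP_Carnot = T_C/ΔT = 259.15/36.70 = 7.061.
Q̇_max = COP_Carnot × Ẇ = 7.061 × 130.0 W = 918.0 W = 0.9180 kW.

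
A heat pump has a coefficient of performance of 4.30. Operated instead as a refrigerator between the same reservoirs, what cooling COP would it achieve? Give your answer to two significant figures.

3.3

Since Q_H = Q_C + W for any cycle, COP_R = Q_C/W = Q_H/W − 1.
COP_R = 4.30 − 1 = 3.30.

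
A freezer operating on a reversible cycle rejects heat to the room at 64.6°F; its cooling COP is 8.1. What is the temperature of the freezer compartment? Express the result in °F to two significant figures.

For a Carnot refrigerator COP_R = T_C/(T_H − T_C), so T_C = COP·T_H/(1 + COP).
With T_H = 291.26 K, T_C = 8.1 × 291.26/9.100 = 259.25 K.
Converting, 259.25 K = 6.99°F.

7.0 °F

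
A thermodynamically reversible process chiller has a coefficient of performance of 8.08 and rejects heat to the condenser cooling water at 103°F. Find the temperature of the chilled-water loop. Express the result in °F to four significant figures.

For a Carnot refrigerator COP_R = T_C/(T_H − T_C), so T_C = COP·T_H/(1 + COP).
With T_H = 312.59 K, T_C = 8.08 × 312.59/9.080 = 278.17 K.
Converting, 278.17 K = 41.03°F.

41.03 °F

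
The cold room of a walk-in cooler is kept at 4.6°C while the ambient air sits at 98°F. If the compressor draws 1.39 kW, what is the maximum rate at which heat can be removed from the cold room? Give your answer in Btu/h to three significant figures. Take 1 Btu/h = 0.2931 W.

In absolute terms T_C = 277.75 K and T_H = 309.82 K, so ΔT = 32.07 K.
COP_Carnot = T_C/ΔT = 277.75/32.07 = 8.662.
Q̇_max = COP_Carnot × Ẇ = 8.662 × 1.390 kW = 12.04 kW = 41080 Btu/h.

41100 Btu/h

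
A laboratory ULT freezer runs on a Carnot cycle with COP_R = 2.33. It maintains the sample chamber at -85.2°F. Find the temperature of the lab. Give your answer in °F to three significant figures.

COP_R = T_C/(T_H − T_C) gives T_H − T_C = T_C/COP.
With T_C = 208.04 K, T_H = 208.04 × (1 + 1/2.33) = 297.33 K.
Converting, 297.33 K = 75.52°F.

75.5 °F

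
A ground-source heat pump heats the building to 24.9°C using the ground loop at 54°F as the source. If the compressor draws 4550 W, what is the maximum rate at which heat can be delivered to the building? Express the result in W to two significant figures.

110000 W

In absolute terms T_C = 285.37 K and T_H = 298.05 K, so ΔT = 12.68 K.
COP_Carnot = T_H/ΔT = 298.05/12.68 = 23.51.
Q̇_max = COP_Carnot × Ẇ = 23.51 × 4550 W = 107000 W.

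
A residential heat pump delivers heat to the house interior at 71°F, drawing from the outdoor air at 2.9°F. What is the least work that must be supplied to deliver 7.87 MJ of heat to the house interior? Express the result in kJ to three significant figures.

1010 kJ

In absolute terms T_C = 256.98 K and T_H = 294.82 K, so ΔT = 37.83 K.
The reversible limit is COP_HP = T_H/ΔT = 7.793, so W_min = Q_H/COP = Q_H·ΔT/T_H.
W_min = 7.870 × 37.83/294.82 = 1.010 MJ = 1010 kJ.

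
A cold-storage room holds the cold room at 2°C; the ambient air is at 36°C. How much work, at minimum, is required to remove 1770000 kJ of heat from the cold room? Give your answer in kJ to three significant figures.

In absolute terms T_C = 275.15 K and T_H = 309.15 K, so ΔT = 34.00 K.
The reversible limit is COP_R = T_C/ΔT = 8.093, so W_min = Q_C/COP = Q_C·ΔT/T_C.
W_min = 1770000 × 34.00/275.15 = 218700 kJ.

219000 kJ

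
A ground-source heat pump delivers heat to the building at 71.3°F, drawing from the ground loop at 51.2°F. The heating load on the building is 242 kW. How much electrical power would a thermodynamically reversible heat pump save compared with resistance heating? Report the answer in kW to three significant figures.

In absolute terms T_C = 283.82 K and T_H = 294.98 K, so ΔT = 11.17 K.
COP_Carnot = T_H/ΔT = 294.98/11.17 = 26.42.
Resistance heating needs Ẇ_res = Q̇_H = 242.0 kW; the reversible heat pump needs only Ẇ_hp = Q̇_H/COP = 9.161 kW.
Saving = 242.0 − 9.161 = 232.8 kW.

233 kW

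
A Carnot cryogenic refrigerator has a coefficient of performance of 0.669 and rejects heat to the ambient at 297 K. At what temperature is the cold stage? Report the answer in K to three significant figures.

119 K

For a Carnot refrigerator COP_R = T_C/(T_H − T_C), so T_C = COP·T_H/(1 + COP).
With T_H = 297.00 K, T_C = 0.669 × 297.00/1.669 = 119.05 K.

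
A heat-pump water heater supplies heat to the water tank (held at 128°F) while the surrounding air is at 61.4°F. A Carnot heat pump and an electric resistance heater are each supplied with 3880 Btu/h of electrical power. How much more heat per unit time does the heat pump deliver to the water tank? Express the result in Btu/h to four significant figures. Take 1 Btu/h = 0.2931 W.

30360 Btu/h

In absolute terms T_C = 289.48 K and T_H = 326.48 K, so ΔT = 37.00 K.
COP_Carnot = T_H/ΔT = 326.48/37.00 = 8.824.
The heat pump delivers Q̇_H = COP × Ẇ = 34240 Btu/h; the resistance heater delivers Ẇ = 3880 Btu/h.
Extra = (COP − 1)·Ẇ = 30360 Btu/h.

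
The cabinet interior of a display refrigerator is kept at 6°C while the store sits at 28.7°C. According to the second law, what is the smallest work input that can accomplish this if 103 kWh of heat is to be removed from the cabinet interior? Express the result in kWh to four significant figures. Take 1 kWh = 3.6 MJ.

8.376 kWh

In absolute terms T_C = 279.15 K and T_H = 301.85 K, so ΔT = 22.70 K.
The reversible limit is COP_R = T_C/ΔT = 12.30, so W_min = Q_C/COP = Q_C·ΔT/T_C.
W_min = 103.0 × 22.70/279.15 = 8.376 kWh.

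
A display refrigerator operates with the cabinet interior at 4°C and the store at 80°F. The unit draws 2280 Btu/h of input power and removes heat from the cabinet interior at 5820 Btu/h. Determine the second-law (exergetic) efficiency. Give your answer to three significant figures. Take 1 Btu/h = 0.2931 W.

COP_actual = Q̇_C/Ẇ = 5820/2280 = 2.553.
In absolute terms T_C = 277.15 K and T_H = 299.82 K, so ΔT = 22.67 K.
COP_Carnot = T_C/ΔT = 277.15/22.67 = 12.23.
η_II = COP_actual/COP_Carnot = 2.553/12.23 = 0.2088.

0.209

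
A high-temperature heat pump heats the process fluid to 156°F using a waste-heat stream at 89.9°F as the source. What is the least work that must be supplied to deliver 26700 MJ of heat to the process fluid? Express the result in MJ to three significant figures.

2870 MJ

In absolute terms T_C = 305.32 K and T_H = 342.04 K, so ΔT = 36.72 K.
The reversible limit is COP_HP = T_H/ΔT = 9.314, so W_min = Q_H/COP = Q_H·ΔT/T_H.
W_min = 26700 × 36.72/342.04 = 2867 MJ.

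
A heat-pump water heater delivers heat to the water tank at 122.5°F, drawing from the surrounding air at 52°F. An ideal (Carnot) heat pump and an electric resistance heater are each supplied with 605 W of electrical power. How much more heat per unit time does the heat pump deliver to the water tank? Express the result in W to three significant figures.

4390 W

In absolute terms T_C = 284.26 K and T_H = 323.43 K, so ΔT = 39.17 K.
COP_Carnot = T_H/ΔT = 323.43/39.17 = 8.258.
The heat pump delivers Q̇_H = COP × Ẇ = 4996 W; the resistance heater delivers Ẇ = 605.0 W.
Extra = (COP − 1)·Ẇ = 4391 W.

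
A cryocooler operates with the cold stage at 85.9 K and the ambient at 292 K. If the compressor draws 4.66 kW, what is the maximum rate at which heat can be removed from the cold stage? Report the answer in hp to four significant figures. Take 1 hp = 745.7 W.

The reservoir spacing is ΔT = 292 − 85.9 = 206.1 K.
COP_Carnot = T_C/ΔT = 85.90/206.1 = 0.4168.
Q̇_max = COP_Carnot × Ẇ = 0.4168 × 4.660 kW = 1.942 kW = 2.605 hp.

2.605 hp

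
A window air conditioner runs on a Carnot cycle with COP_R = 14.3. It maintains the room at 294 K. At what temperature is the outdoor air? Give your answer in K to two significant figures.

310 K

COP_R = T_C/(T_H − T_C) gives T_H − T_C = T_C/COP.
With T_C = 294.00 K, T_H = 294.00 × (1 + 1/14.3) = 314.56 K.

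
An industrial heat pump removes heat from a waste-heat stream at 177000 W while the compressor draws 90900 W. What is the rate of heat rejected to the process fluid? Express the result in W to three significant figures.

For a cyclic device the first law requires Q̇_H = Q̇_C + Ẇ.
Q̇_H = Q̇_C + Ẇ = 267900 W.

268000 W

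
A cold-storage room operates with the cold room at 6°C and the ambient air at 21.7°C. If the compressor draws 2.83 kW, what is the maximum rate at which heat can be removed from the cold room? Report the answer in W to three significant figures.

In absolute terms T_C = 279.15 K and T_H = 294.85 K, so ΔT = 15.70 K.
COP_Carnot = T_C/ΔT = 279.15/15.70 = 17.78.
Q̇_max = COP_Carnot × Ẇ = 17.78 × 2.830 kW = 50.32 kW = 50320 W.

50300 W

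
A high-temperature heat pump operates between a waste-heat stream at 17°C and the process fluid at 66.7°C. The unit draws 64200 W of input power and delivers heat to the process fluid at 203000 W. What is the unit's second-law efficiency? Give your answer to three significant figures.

COP_actual = Q̇_H/Ẇ = 203000/64200 = 3.162.
In absolute terms T_C = 290.15 K and T_H = 339.85 K, so ΔT = 49.70 K.
COP_Carnot = T_H/ΔT = 339.85/49.70 = 6.838.
η_II = COP_actual/COP_Carnot = 3.162/6.838 = 0.4624.

0.462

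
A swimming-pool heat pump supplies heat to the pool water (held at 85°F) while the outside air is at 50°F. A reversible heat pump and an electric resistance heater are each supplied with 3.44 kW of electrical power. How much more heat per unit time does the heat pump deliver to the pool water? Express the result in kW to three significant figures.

In absolute terms T_C = 283.15 K and T_H = 302.59 K, so ΔT = 19.44 K.
COP_Carnot = T_H/ΔT = 302.59/19.44 = 15.56.
The heat pump delivers Q̇_H = COP × Ẇ = 53.53 kW; the resistance heater delivers Ẇ = 3.440 kW.
Extra = (COP − 1)·Ẇ = 50.09 kW.

50.1 kW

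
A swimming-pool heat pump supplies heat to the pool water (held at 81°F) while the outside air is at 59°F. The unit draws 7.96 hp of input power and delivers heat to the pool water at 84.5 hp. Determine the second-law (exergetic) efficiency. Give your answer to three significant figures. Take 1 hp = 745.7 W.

COP_actual = Q̇_H/Ẇ = 84.50/7.960 = 10.62.
In absolute terms T_C = 288.15 K and T_H = 300.37 K, so ΔT = 12.22 K.
COP_Carnot = T_H/ΔT = 300.37/12.22 = 24.58.
η_II = COP_actual/COP_Carnot = 10.62/24.58 = 0.4320.

0.432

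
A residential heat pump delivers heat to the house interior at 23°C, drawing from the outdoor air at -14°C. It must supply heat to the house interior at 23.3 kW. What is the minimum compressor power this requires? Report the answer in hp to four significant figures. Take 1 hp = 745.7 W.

3.904 hp

In absolute terms T_C = 259.15 K and T_H = 296.15 K, so ΔT = 37.00 K.
COP_Carnot = T_H/ΔT = 296.15/37.00 = 8.004.
Ẇ_min = Q̇/COP_Carnot = 23.30/8.004 = 2.911 kW = 3.904 hp.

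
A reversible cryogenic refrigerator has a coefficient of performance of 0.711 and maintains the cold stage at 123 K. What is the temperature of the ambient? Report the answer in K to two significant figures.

COP_R = T_C/(T_H − T_C) gives T_H − T_C = T_C/COP.
With T_C = 123.00 K, T_H = 123.00 × (1 + 1/0.711) = 296.00 K.

300 K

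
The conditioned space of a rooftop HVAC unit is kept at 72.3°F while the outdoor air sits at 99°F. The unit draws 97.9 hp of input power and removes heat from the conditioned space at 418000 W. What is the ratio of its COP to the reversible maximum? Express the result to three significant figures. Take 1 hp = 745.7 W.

0.287

Converting, Q̇_C = 418000 W = 560.5 hp, so COP_actual = Q̇_C/Ẇ = 560.5/97.90 = 5.726.
In absolute terms T_C = 295.54 K and T_H = 310.37 K, so ΔT = 14.83 K.
COP_Carnot = T_C/ΔT = 295.54/14.83 = 19.92.
η_II = COP_actual/COP_Carnot = 5.726/19.92 = 0.2874.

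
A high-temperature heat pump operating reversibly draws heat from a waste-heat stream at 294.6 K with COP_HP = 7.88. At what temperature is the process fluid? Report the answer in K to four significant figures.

COP_HP = T_H/(T_H − T_C) rearranges to T_H = COP·T_C/(COP − 1).
With T_C = 294.60 K, T_H = 7.88 × 294.60/6.880 = 337.42 K.

337.4 K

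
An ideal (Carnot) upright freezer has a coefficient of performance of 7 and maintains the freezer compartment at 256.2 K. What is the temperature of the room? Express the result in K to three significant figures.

COP_R = T_C/(T_H − T_C) gives T_H − T_C = T_C/COP.
With T_C = 256.20 K, T_H = 256.20 × (1 + 1/7) = 292.80 K.

293 K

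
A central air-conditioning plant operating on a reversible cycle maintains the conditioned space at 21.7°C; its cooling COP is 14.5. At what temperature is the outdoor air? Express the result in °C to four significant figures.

COP_R = T_C/(T_H − T_C) gives T_H − T_C = T_C/COP.
With T_C = 294.85 K, T_H = 294.85 × (1 + 1/14.5) = 315.18 K.
Converting, 315.18 K = 42.03°C.

42.03 °C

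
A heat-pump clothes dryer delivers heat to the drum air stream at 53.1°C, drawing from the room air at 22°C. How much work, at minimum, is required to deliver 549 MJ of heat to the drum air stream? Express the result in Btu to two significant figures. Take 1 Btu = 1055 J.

50000 Btu

In absolute terms T_C = 295.15 K and T_H = 326.25 K, so ΔT = 31.10 K.
The reversible limit is COP_HP = T_H/ΔT = 10.49, so W_min = Q_H/COP = Q_H·ΔT/T_H.
W_min = 549.0 × 31.10/326.25 = 52.33 MJ = 49610 Btu.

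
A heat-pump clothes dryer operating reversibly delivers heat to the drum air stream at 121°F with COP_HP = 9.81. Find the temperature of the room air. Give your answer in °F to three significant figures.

61.8 °F

COP_HP = T_H/(T_H − T_C) gives T_H − T_C = T_H/COP.
With T_H = 322.59 K, T_C = 322.59 × (1 − 1/9.81) = 289.71 K.
Converting, 289.71 K = 61.81°F.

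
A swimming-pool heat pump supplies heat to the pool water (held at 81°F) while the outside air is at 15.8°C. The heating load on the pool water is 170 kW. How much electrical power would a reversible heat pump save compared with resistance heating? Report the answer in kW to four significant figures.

In absolute terms T_C = 288.95 K and T_H = 300.37 K, so ΔT = 11.42 K.
COP_Carnot = T_H/ΔT = 300.37/11.42 = 26.30.
Resistance heating needs Ẇ_res = Q̇_H = 170.0 kW; the reversible heat pump needs only Ẇ_hp = Q̇_H/COP = 6.465 kW.
Saving = 170.0 − 6.465 = 163.5 kW.

163.5 kW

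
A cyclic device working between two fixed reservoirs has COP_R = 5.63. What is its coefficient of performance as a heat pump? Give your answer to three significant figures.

The first law on one cycle gives Q_H = Q_C + W, so Q_H/W = Q_C/W + 1.
COP_HP = COP_R + 1 = 5.63 + 1 = 6.63.

6.63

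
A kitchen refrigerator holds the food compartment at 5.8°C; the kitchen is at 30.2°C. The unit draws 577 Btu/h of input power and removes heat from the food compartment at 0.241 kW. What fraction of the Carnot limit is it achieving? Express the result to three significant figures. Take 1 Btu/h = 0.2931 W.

Converting, Q̇_C = 0.2410 kW = 822.2 Btu/h, so COP_actual = Q̇_C/Ẇ = 822.2/577.0 = 1.425.
In absolute terms T_C = 278.95 K and T_H = 303.35 K, so ΔT = 24.40 K.
COP_Carnot = T_C/ΔT = 278.95/24.40 = 11.43.
η_II = COP_actual/COP_Carnot = 1.425/11.43 = 0.1246.

0.125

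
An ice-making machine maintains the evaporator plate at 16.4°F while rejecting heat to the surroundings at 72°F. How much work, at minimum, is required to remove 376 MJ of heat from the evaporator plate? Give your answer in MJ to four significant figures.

In absolute terms T_C = 264.48 K and T_H = 295.37 K, so ΔT = 30.89 K.
The reversible limit is COP_R = T_C/ΔT = 8.562, so W_min = Q_C/COP = Q_C·ΔT/T_C.
W_min = 376.0 × 30.89/264.48 = 43.91 MJ.

43.91 MJ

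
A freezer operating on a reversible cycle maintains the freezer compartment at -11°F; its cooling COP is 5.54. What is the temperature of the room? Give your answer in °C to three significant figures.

COP_R = T_C/(T_H − T_C) gives T_H − T_C = T_C/COP.
With T_C = 249.26 K, T_H = 249.26 × (1 + 1/5.54) = 294.25 K.
Converting, 294.25 K = 21.10°C.

21.1 °C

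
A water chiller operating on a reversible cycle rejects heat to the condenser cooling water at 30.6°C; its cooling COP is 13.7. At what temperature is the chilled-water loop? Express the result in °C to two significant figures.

For a Carnot refrigerator COP_R = T_C/(T_H − T_C), so T_C = COP·T_H/(1 + COP).
With T_H = 303.75 K, T_C = 13.7 × 303.75/14.70 = 283.09 K.
Converting, 283.09 K = 9.94°C.

9.9 °C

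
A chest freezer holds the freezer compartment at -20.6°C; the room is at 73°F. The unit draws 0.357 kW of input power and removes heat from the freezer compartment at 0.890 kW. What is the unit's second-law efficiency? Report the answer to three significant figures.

COP_actual = Q̇_C/Ẇ = 0.8900/0.3570 = 2.493.
In absolute terms T_C = 252.55 K and T_H = 295.93 K, so ΔT = 43.38 K.
COP_Carnot = T_C/ΔT = 252.55/43.38 = 5.822.
η_II = COP_actual/COP_Carnot = 2.493/5.822 = 0.4282.

0.428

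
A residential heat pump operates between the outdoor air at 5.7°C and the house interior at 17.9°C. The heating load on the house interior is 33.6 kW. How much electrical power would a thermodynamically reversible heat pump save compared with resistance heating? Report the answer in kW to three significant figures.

32.2 kW

In absolute terms T_C = 278.85 K and T_H = 291.05 K, so ΔT = 12.20 K.
COP_Carnot = T_H/ΔT = 291.05/12.20 = 23.86.
Resistance heating needs Ẇ_res = Q̇_H = 33.60 kW; the reversible heat pump needs only Ẇ_hp = Q̇_H/COP = 1.408 kW.
Saving = 33.60 − 1.408 = 32.19 kW.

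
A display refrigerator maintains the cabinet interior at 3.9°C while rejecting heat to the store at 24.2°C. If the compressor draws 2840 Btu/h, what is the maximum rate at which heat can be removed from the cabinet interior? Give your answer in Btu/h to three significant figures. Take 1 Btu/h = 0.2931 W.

38800 Btu/h

In absolute terms T_C = 277.05 K and T_H = 297.35 K, so ΔT = 20.30 K.
COP_Carnot = T_C/ΔT = 277.05/20.30 = 13.65.
Q̇_max = COP_Carnot × Ẇ = 13.65 × 2840 Btu/h = 38760 Btu/h.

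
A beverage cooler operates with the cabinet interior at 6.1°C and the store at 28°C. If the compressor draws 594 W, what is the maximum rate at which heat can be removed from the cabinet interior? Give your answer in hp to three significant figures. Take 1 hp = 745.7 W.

10.2 hp

In absolute terms T_C = 279.25 K and T_H = 301.15 K, so ΔT = 21.90 K.
COP_Carnot = T_C/ΔT = 279.25/21.90 = 12.75.
Q̇_max = COP_Carnot × Ẇ = 12.75 × 594.0 W = 7574 W = 10.16 hp.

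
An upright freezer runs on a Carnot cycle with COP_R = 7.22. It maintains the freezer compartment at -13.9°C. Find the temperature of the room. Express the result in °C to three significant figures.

COP_R = T_C/(T_H − T_C) gives T_H − T_C = T_C/COP.
With T_C = 259.25 K, T_H = 259.25 × (1 + 1/7.22) = 295.16 K.
Converting, 295.16 K = 22.01°C.

22.0 °C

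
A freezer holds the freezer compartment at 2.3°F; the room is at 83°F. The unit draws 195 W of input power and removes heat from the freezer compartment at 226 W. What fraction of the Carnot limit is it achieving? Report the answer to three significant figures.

0.202

COP_actual = Q̇_C/Ẇ = 226.0/195.0 = 1.159.
In absolute terms T_C = 256.65 K and T_H = 301.48 K, so ΔT = 44.83 K.
COP_Carnot = T_C/ΔT = 256.65/44.83 = 5.725.
η_II = COP_actual/COP_Carnot = 1.159/5.725 = 0.2025.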